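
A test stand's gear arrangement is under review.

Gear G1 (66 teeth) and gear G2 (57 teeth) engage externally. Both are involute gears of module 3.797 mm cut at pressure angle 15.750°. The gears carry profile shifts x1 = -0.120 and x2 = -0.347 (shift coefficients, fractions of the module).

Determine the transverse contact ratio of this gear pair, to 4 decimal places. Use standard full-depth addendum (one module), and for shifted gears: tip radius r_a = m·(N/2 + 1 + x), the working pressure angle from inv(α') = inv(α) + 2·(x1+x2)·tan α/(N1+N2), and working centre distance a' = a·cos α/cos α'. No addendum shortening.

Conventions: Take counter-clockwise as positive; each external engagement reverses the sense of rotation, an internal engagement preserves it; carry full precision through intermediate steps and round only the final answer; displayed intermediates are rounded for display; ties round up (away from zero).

class = single-mesh tooth geometry [involute pair 66T × 57T, m = 3.797]
base radii: r_b1 = 120.596604, r_b2 = 104.151612
tip radii: r_a1 = 128.642360, r_a2 = 110.693941
inv(α') = inv(15.750°) + 2·(-0.120-0.347)·tan α/(66+57) = 0.00499822  ⇒  α' = 14.01502°
a' = a·cos α / cos α' = 233.5155·cos 15.750°/cos 14.01502° = 231.643724
action lengths: √(r_a1²−r_b1²) = 44.780755, √(r_a2²−r_b2²) = 37.491202
base pitch p_b = π·m·cos α = 11.480770
CR = (44.780755 + 37.491202 − 231.643724·sin 14.01502°)/11.480770 = 2.279755
contact ratio ≈ 2.2798

2.2798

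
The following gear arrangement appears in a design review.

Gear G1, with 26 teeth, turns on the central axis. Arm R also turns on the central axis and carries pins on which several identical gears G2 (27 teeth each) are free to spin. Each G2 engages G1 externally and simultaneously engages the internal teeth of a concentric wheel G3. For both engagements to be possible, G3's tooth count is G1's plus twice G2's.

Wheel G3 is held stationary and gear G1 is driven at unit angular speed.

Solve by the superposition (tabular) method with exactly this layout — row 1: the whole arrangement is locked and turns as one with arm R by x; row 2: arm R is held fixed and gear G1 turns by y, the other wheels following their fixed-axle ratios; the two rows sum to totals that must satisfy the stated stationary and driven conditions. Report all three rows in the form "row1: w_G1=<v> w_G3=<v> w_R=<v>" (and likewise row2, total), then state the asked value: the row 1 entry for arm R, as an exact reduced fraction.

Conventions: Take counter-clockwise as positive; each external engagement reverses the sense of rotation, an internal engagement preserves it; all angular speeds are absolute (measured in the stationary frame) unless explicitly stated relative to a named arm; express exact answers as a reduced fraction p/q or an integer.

planetary set (26T centre, 27T on arm, 80T internal) — Willis relation
superposition row 1 [locked train]: every member turns x
row 2 (arm held, sun turns y): ω_ring = −(26/80)·y, ω_arm = 0
boundary: total ω_ring = x − (26/80)·y = 0 and total ω_sun = x + y = 1  ⇒  y = 40/53, x = 13/53
row 2 ring = −(26/80)·40/53 = -13/53
totals (row 1 + row 2): sun 13/53 + 40/53 = 1, ring 13/53 + (-13/53) = 0, arm 13/53 + 0 = 13/53
asked cell (row1, arm) = 13/53

row1: w_G1=13/53 w_G3=13/53 w_R=13/53
row2: w_G1=40/53 w_G3=-13/53 w_R=0
total: w_G1=1 w_G3=0 w_R=13/53
asked value: 13/53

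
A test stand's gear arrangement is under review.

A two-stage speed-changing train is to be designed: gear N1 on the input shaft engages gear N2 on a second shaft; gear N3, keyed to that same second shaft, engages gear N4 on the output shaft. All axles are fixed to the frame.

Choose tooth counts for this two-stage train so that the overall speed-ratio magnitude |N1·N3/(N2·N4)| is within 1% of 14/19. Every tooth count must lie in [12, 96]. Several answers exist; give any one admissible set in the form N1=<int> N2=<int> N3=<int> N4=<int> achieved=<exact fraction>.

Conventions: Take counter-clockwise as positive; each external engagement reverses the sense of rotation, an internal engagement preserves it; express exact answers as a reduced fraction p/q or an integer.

2-stage fixed-axis compound train for ratio 14/19
target = 14/19 in lowest terms: an exact hit needs N1·N3 = k·14 and N2·N4 = k·19 for one integer k, every count in [12, 96]; additionally prefer no 1:1 stage (N1 ≠ N2, N3 ≠ N4)
k = 1…11: no 1:1-free in-range split of k·14 and k·19 into factor pairs; take k = 12
k = 12: N1·N3 = 168 = 12·14, N2·N4 = 228 = 19·12
achieved = 12·14/(19·12) = 14/19; |achieved − target| = 0 ≤ 7/950 ✓

N1=12 N2=19 N3=14 N4=12 achieved=14/19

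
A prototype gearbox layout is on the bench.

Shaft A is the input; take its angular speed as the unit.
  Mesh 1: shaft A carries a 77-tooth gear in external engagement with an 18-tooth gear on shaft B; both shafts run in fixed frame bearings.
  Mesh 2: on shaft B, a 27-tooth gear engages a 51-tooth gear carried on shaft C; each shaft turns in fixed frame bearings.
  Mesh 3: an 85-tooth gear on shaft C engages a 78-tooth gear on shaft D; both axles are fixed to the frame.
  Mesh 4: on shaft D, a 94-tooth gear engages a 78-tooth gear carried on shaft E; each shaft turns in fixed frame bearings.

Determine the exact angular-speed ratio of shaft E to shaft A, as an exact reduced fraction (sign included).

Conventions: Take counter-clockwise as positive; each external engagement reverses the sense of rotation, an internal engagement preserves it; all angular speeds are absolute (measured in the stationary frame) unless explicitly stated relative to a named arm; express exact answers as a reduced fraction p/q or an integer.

class = fixed-axis compound train [4 meshes; 4 ratios multiply, 4 sense flips]
mesh 1 [77T→18T]: running ratio 77/18, sense −
mesh 2 [27T→51T]: running ratio 77/34, sense +
mesh 3 [85T→78T]: running ratio 385/156, sense −
mesh 4 [94T→78T]: running ratio 18095/6084, sense +
ω_out/ω_in = 18095/6084

18095/6084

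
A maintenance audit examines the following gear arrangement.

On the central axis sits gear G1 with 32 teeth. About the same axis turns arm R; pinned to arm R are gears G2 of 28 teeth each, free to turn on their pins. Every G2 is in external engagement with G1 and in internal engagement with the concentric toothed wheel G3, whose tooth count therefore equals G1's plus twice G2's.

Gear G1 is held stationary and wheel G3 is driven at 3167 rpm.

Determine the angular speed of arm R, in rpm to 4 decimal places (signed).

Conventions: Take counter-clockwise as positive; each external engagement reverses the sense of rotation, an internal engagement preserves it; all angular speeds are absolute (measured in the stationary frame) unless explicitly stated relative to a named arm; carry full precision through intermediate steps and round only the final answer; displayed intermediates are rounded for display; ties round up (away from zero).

class = planetary set [G3 = 32+2·28 = 88; Willis about the carrier]
normalise by the input: solve with ω_ring = 1, then scale by 3167 rpm
ring teeth: 32 + 2·28 = 88
32(ω_sun−ω_arm) = −88(ω_ring−ω_arm),  ω_sun = 0, ω_ring = 1
32(0−ω_arm) = −88(1−ω_arm)  ⇒  120·ω_arm = 88  ⇒  ω_arm = 11/15
scale: ω_arm = 11/15 × 3167 rpm = +2322.4667 rpm

+2322.4667 rpm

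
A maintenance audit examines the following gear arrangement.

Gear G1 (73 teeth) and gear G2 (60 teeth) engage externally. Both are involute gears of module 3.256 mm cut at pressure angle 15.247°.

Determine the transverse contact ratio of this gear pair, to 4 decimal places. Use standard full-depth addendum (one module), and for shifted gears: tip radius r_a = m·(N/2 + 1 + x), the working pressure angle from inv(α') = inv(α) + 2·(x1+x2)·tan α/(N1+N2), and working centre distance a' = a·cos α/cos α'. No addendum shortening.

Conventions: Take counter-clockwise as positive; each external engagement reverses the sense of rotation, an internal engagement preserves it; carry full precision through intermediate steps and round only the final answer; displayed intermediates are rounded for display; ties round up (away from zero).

class = single-mesh tooth geometry [involute pair 73T × 60T, m = 3.256]
base radii: r_b1 = 114.660821, r_b2 = 94.241771
tip radii: r_a1 = 122.100000, r_a2 = 100.936000
no profile shift: α' = α, a' = a
action lengths: √(r_a1²−r_b1²) = 41.967917, √(r_a2²−r_b2²) = 36.146434
base pitch p_b = π·m·cos α = 9.868975
CR = (41.967917 + 36.146434 − 216.524000·sin 15.24700°)/9.868975 = 2.145382
contact ratio ≈ 2.1454

2.1454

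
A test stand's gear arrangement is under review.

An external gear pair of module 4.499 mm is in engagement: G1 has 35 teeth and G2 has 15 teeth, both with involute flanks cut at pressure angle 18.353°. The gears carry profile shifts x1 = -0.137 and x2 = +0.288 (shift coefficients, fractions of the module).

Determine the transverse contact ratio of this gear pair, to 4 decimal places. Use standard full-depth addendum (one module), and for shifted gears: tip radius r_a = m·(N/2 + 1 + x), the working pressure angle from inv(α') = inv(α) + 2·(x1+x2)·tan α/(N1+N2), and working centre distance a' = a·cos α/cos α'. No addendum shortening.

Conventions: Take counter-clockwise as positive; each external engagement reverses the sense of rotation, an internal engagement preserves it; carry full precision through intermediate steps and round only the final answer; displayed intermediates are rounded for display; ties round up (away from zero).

1.5615

single-mesh involute tooth geometry (35T engaging 15T at module 4.499)
base radii: r_b1 = 74.727742, r_b2 = 32.026175
tip radii: r_a1 = 82.615137, r_a2 = 39.537212
inv(α') = inv(18.353°) + 2·(-0.137+0.288)·tan α/(35+15) = 0.01342835  ⇒  α' = 19.33817°
a' = a·cos α / cos α' = 112.4750·cos 18.353°/cos 19.33817° = 113.137048
action lengths: √(r_a1²−r_b1²) = 35.228192, √(r_a2²−r_b2²) = 23.184375
base pitch p_b = π·m·cos α = 13.415093
CR = (35.228192 + 23.184375 − 113.137048·sin 19.33817°)/13.415093 = 1.561526
contact ratio ≈ 1.5615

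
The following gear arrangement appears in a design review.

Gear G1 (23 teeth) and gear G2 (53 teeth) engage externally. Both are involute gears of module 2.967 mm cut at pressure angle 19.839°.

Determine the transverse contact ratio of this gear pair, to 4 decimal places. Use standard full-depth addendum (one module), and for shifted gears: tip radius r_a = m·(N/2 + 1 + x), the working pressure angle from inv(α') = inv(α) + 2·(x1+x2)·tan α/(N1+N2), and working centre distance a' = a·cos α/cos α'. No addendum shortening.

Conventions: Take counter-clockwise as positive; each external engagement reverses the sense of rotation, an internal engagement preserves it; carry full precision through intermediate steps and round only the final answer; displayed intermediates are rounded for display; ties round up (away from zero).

recognized (one external pair, fixed centres): single-mesh tooth geometry, m = 2.967, N1 = 23, N2 = 53
base radii: r_b1 = 32.095448, r_b2 = 73.959075
tip radii: r_a1 = 37.087500, r_a2 = 81.592500
no profile shift: α' = α, a' = a
action lengths: √(r_a1²−r_b1²) = 18.583996, √(r_a2²−r_b2²) = 34.458544
base pitch p_b = π·m·cos α = 8.767898
CR = (18.583996 + 34.458544 − 112.746000·sin 19.83900°)/8.767898 = 1.685580
contact ratio ≈ 1.6856

1.6856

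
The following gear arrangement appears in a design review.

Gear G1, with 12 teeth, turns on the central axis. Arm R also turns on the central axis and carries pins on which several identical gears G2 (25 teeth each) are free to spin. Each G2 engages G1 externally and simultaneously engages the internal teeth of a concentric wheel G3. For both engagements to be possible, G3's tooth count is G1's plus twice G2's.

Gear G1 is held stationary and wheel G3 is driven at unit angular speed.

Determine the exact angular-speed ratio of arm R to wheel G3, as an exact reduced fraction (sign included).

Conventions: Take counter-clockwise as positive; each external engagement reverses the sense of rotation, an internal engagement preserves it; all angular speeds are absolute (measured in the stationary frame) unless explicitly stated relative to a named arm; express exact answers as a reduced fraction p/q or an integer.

planetary set (12T centre, 25T on arm, 62T internal) — Willis relation
ring teeth: 12 + 2·25 = 62
12(ω_sun−ω_arm) = −62(ω_ring−ω_arm),  ω_sun = 0, ω_ring = 1
12(0−ω_arm) = −62(1−ω_arm)  ⇒  74·ω_arm = 62  ⇒  ω_arm = 31/37
ω_out/ω_in = 31/37

31/37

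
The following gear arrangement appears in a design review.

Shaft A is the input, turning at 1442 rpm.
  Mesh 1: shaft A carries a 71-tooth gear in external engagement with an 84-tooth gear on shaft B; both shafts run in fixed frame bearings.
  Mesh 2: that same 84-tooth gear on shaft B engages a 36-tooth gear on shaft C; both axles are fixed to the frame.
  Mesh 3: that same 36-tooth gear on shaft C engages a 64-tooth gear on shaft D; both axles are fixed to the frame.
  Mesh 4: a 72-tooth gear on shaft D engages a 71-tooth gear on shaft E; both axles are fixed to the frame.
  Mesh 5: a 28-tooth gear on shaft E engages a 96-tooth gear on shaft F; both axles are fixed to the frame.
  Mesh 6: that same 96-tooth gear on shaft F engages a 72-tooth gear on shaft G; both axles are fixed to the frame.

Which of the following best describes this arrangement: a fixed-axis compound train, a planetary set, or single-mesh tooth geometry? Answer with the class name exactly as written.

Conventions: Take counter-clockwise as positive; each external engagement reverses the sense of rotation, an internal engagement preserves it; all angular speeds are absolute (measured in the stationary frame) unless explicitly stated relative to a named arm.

fixed-axis compound train

topology: fixed-axis compound train — 6 meshes, A→G
classification: fixed-axis compound train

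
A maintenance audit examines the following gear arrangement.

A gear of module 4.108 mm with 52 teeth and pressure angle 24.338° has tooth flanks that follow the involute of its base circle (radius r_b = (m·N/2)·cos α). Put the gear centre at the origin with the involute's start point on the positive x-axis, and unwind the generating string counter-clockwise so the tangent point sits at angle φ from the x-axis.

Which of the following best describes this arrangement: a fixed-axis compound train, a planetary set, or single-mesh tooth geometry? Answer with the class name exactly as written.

single-mesh tooth geometry

single-mesh involute tooth geometry (52T wheel at module 4.108)
classification: single-mesh tooth geometry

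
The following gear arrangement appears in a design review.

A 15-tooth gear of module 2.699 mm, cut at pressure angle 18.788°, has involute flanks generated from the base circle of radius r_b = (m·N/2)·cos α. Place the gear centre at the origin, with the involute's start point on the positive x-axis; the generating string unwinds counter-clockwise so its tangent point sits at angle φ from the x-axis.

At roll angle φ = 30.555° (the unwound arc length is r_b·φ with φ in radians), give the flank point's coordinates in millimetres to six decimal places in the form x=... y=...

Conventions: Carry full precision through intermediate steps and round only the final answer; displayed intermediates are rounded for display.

recognized (one wheel, involute flank): single-mesh tooth geometry, m = 2.699, N = 15
pitch radius r_p = m·N/2 = 2.699·15/2 = 20.242500
base radius r_b = r_p·cos α = 20.242500·cos 18.788° = 19.163913
roll angle φ = 30.555° = 0.53328535 rad
x = r_b·(cos φ + φ·sin φ) = 21.698251
y = r_b·(sin φ − φ·cos φ) = 0.941543

x=21.698251 y=0.941543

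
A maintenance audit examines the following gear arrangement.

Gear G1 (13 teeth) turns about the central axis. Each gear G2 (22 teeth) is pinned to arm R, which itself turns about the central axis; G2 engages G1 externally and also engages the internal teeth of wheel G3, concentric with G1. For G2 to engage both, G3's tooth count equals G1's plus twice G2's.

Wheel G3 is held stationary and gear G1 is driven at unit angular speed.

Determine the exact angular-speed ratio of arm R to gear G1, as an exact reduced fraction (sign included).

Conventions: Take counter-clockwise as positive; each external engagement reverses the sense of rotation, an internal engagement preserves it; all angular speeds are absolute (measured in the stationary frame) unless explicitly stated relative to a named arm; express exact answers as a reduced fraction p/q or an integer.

13/70

class = planetary set [G3 = 13+2·22 = 57; Willis about the carrier]
ring teeth: 13 + 2·22 = 57
13(ω_sun−ω_arm) = −57(ω_ring−ω_arm),  ω_ring = 0, ω_sun = 1
13(1−ω_arm) = −57(0−ω_arm)  ⇒  70·ω_arm = 13  ⇒  ω_arm = 13/70
ω_out/ω_in = 13/70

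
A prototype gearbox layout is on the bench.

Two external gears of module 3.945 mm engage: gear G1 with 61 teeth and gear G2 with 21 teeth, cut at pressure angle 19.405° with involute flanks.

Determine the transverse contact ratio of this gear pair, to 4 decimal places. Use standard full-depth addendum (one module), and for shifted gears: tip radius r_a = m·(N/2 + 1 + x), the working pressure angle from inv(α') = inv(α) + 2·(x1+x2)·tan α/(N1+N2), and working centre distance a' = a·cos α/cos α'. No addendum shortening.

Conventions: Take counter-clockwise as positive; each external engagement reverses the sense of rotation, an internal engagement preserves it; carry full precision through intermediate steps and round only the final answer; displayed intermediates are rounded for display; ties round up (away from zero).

topology: single-mesh involute geometry — m = 3.945, 61T/21T pair
base radii: r_b1 = 113.487420, r_b2 = 39.069440
tip radii: r_a1 = 124.267500, r_a2 = 45.367500
no profile shift: α' = α, a' = a
action lengths: √(r_a1²−r_b1²) = 50.626248, √(r_a2²−r_b2²) = 23.060549
base pitch p_b = π·m·cos α = 11.689549
CR = (50.626248 + 23.060549 − 161.745000·sin 19.40500°)/11.689549 = 1.706489
contact ratio ≈ 1.7065

1.7065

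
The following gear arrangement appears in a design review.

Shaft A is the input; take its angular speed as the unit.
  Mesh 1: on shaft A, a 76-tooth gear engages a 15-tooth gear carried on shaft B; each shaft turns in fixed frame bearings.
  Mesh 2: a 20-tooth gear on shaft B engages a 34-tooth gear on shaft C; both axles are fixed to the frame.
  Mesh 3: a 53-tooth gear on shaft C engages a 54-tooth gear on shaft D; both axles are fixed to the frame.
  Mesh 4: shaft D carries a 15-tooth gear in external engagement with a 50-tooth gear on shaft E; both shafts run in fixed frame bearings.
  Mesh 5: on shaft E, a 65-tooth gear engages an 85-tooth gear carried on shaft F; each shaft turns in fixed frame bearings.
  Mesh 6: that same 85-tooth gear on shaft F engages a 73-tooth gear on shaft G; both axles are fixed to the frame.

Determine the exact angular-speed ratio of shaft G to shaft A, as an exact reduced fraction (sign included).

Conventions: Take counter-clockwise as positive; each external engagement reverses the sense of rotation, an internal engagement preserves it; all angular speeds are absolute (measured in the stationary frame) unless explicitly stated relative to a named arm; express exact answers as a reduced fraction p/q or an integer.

26182/33507

class = fixed-axis compound train [6 meshes; 6 ratios multiply, 6 sense flips]
mesh 1 [76T→15T]: running ratio 76/15, sense −
mesh 2 [20T→34T]: running ratio 152/51, sense +
mesh 3 [53T→54T]: running ratio 4028/1377, sense −
mesh 4 [15T→50T]: running ratio 2014/2295, sense +
mesh 5 [65T→85T]: running ratio 26182/39015, sense −
mesh 6 [85T→73T]: running ratio 26182/33507, sense +
ω_out/ω_in = 26182/33507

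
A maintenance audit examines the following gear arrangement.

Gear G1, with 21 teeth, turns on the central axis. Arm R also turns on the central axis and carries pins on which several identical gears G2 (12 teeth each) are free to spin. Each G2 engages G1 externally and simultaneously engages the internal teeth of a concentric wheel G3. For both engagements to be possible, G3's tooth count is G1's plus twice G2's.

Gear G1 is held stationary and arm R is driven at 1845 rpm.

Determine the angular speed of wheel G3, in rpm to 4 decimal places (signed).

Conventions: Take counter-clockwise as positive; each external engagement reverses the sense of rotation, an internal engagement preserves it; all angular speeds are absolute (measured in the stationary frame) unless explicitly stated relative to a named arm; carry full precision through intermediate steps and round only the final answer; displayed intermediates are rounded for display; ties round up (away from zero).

topology: planetary set — G1 21T / G2 12T / G3 45T, arm = carrier (Willis)
normalise by the input: solve with ω_arm = 1, then scale by 1845 rpm
ring teeth: 21 + 2·12 = 45
21(ω_sun−ω_arm) = −45(ω_ring−ω_arm),  ω_sun = 0, ω_arm = 1
ω_ring = 1 − (21/45)(0−1) = 22/15
scale: ω_ring = 22/15 × 1845 rpm = +2706.0000 rpm

+2706.0000 rpm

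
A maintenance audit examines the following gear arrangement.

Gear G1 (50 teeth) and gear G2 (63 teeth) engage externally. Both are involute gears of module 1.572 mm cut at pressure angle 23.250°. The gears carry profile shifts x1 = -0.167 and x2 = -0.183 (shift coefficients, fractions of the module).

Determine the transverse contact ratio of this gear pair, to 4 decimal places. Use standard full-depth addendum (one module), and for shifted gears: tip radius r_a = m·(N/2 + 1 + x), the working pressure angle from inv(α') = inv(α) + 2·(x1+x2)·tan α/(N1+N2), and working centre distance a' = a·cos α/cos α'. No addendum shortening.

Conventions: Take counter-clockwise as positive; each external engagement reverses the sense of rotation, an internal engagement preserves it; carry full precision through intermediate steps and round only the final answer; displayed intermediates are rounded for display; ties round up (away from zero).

topology: single-mesh involute geometry — m = 1.572, 50T/63T pair
base radii: r_b1 = 36.108495, r_b2 = 45.496703
tip radii: r_a1 = 40.609476, r_a2 = 50.802324
inv(α') = inv(23.250°) + 2·(-0.167-0.183)·tan α/(50+63) = 0.02118341  ⇒  α' = 22.38883°
a' = a·cos α / cos α' = 88.8180·cos 23.250°/cos 22.38883° = 88.258064
action lengths: √(r_a1²−r_b1²) = 18.582415, √(r_a2²−r_b2²) = 22.603675
base pitch p_b = π·m·cos α = 4.537527
CR = (18.582415 + 22.603675 − 88.258064·sin 22.38883°)/4.537527 = 1.668191
contact ratio ≈ 1.6682

1.6682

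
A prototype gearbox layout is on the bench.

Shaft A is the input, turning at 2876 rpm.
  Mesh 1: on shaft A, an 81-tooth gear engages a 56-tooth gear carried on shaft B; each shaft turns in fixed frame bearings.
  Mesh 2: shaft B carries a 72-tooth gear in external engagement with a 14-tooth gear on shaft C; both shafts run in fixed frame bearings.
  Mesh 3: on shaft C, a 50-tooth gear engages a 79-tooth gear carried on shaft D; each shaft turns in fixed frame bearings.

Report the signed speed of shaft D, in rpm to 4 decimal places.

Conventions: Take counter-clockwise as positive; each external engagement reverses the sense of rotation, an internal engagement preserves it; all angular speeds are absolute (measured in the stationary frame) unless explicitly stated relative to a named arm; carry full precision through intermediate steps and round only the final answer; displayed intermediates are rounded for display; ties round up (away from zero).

class = fixed-axis compound train [3 meshes; 3 ratios multiply, 3 sense flips]
mesh 1 [81T→56T]: ω = 2876.0000×81/56 = 4159.9286 rpm, sense flips to −
mesh 2 [72T→14T]: ω = 4159.9286×72/14 = 21393.9184 rpm, sense flips to +
mesh 3 [50T→79T]: ω = 21393.9184×50/79 = 13540.4547 rpm, sense flips to −
signed output speed = -13540.4547 rpm

-13540.4547 rpm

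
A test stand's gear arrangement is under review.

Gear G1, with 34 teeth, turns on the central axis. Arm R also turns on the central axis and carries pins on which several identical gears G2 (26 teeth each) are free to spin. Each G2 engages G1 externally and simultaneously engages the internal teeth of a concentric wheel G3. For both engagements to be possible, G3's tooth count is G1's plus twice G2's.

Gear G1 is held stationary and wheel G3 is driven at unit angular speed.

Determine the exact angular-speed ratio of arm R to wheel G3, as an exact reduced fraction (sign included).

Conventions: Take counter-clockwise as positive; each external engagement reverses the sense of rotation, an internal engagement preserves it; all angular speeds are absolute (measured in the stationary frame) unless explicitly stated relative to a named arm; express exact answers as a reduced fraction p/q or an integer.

class = planetary set [G3 = 34+2·26 = 86; Willis about the carrier]
ring teeth: 34 + 2·26 = 86
34(ω_sun−ω_arm) = −86(ω_ring−ω_arm),  ω_sun = 0, ω_ring = 1
34(0−ω_arm) = −86(1−ω_arm)  ⇒  120·ω_arm = 86  ⇒  ω_arm = 43/60
ω_out/ω_in = 43/60

43/60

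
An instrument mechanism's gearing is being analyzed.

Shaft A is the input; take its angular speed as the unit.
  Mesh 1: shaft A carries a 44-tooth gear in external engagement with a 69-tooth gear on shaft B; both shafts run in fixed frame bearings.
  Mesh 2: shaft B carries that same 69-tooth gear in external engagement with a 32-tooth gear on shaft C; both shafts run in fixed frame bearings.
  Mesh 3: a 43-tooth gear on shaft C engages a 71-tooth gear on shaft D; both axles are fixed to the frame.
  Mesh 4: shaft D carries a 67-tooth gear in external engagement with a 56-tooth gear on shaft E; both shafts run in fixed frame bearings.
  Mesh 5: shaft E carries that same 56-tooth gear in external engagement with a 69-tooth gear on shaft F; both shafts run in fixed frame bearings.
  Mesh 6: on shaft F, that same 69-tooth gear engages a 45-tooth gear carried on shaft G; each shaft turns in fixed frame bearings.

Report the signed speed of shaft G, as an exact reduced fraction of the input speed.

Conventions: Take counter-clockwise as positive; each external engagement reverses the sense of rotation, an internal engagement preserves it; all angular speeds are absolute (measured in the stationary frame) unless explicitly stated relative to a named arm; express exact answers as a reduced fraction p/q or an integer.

6-mesh fixed-axis compound train (all bearings frame-fixed)
mesh 1 [44T→69T]: |ω|/ω_in = 1×44/69 = 44/69, sense flips to −
mesh 2 [69T→32T]: |ω|/ω_in = (44/69)×69/32 = 11/8, sense flips to +
mesh 3 [43T→71T]: |ω|/ω_in = (11/8)×43/71 = 473/568, sense flips to −
mesh 4 [67T→56T]: |ω|/ω_in = (473/568)×67/56 = 31691/31808, sense flips to +
mesh 5 [56T→69T]: |ω|/ω_in = (31691/31808)×56/69 = 31691/39192, sense flips to −
mesh 6 [69T→45T]: |ω|/ω_in = (31691/39192)×69/45 = 31691/25560, sense flips to +
signed output speed (× input speed) = 31691/25560

31691/25560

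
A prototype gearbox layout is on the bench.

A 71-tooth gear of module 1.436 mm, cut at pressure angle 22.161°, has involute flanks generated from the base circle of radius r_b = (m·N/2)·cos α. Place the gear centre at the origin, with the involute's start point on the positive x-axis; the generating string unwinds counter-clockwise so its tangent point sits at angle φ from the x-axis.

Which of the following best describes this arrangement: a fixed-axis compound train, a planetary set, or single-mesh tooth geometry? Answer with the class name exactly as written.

single-mesh tooth geometry

topology: single-mesh involute geometry — m = 1.436, N = 71
classification: single-mesh tooth geometry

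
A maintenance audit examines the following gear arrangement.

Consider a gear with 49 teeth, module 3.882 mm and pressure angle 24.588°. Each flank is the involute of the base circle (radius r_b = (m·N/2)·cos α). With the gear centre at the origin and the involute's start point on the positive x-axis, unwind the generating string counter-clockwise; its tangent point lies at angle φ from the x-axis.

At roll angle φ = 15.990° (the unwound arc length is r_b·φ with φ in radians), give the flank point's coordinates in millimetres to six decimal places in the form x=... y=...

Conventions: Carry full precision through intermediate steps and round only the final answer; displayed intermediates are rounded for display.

x=89.787452 y=0.621742

class = single-mesh tooth geometry [base-circle involute, m = 3.882, 49T]
pitch radius r_p = m·N/2 = 3.882·49/2 = 95.109000
base radius r_b = r_p·cos α = 95.109000·cos 24.588° = 86.484827
roll angle φ = 15.990° = 0.27907815 rad
x = r_b·(cos φ + φ·sin φ) = 89.787452
y = r_b·(sin φ − φ·cos φ) = 0.621742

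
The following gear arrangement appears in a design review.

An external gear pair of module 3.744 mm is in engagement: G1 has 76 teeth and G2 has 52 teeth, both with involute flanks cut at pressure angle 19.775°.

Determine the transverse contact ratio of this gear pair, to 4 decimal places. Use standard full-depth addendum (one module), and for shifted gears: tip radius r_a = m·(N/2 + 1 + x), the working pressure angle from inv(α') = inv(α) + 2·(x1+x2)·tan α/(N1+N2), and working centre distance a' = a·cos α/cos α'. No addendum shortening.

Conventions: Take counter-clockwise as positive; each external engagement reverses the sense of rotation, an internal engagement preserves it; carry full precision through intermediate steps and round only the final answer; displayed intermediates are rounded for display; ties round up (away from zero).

recognized (one external pair, fixed centres): single-mesh tooth geometry, m = 3.744, N1 = 76, N2 = 52
base radii: r_b1 = 133.882004, r_b2 = 91.603477
tip radii: r_a1 = 146.016000, r_a2 = 101.088000
no profile shift: α' = α, a' = a
action lengths: √(r_a1²−r_b1²) = 58.277622, √(r_a2²−r_b2²) = 42.750285
base pitch p_b = π·m·cos α = 11.068493
CR = (58.277622 + 42.750285 − 239.616000·sin 19.77500°)/11.068493 = 1.803250
contact ratio ≈ 1.8033

1.8033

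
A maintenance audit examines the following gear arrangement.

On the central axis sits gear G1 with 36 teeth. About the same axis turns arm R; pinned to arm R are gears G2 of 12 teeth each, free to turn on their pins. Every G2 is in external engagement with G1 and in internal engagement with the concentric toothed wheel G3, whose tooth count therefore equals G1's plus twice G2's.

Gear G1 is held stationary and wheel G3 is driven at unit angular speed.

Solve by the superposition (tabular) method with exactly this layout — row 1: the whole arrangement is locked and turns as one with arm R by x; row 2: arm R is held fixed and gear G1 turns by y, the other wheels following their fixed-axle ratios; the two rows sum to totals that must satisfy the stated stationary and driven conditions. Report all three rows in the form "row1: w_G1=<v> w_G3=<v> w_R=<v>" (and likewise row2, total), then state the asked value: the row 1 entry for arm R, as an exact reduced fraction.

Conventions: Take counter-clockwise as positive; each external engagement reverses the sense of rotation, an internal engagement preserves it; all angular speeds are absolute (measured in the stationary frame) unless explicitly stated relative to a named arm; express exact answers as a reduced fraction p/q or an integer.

row1: w_G1=5/8 w_G3=5/8 w_R=5/8
row2: w_G1=-5/8 w_G3=3/8 w_R=0
total: w_G1=0 w_G3=1 w_R=5/8
asked value: 5/8

class = planetary set [G3 = 36+2·12 = 60; Willis about the carrier]
row 1: whole set turns with the arm by x
row 2 (arm held, sun turns y): ω_ring = −(36/60)·y, ω_arm = 0
boundary: total ω_sun = x + y = 0 and total ω_ring = x − (36/60)·y = 1  ⇒  y = -5/8, x = 5/8
row 2 ring = −(36/60)·(-5/8) = 3/8
totals (row 1 + row 2): sun 5/8 + (-5/8) = 0, ring 5/8 + 3/8 = 1, arm 5/8 + 0 = 5/8
asked cell (row1, arm) = 5/8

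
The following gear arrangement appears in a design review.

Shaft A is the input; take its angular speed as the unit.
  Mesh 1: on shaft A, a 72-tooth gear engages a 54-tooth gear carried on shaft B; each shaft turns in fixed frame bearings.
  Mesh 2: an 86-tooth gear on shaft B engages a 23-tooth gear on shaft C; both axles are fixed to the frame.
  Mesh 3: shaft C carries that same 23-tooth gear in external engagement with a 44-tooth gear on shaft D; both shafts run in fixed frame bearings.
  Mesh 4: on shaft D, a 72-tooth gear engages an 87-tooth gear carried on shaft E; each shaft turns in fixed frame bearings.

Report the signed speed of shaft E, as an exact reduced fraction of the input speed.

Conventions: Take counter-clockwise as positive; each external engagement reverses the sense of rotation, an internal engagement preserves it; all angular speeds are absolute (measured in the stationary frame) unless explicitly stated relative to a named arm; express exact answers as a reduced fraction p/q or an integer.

688/319

4-mesh fixed-axis compound train (all bearings frame-fixed)
mesh 1 [72T→54T]: |ω|/ω_in = 1×72/54 = 4/3, sense flips to −
mesh 2 [86T→23T]: |ω|/ω_in = (4/3)×86/23 = 344/69, sense flips to +
mesh 3 [23T→44T]: |ω|/ω_in = (344/69)×23/44 = 86/33, sense flips to −
mesh 4 [72T→87T]: |ω|/ω_in = (86/33)×72/87 = 688/319, sense flips to +
signed output speed (× input speed) = 688/319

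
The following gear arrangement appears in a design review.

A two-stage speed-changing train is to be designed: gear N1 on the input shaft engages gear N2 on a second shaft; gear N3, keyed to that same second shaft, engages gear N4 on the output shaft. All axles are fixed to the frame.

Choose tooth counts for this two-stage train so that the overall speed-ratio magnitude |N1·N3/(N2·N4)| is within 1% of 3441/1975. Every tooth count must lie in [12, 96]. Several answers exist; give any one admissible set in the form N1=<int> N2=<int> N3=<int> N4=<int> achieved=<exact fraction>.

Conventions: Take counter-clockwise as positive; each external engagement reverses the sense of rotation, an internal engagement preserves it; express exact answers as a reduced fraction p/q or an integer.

class = fixed-axis compound train [2-stage, 3441/1975 wanted]
target = 3441/1975 in lowest terms: an exact hit needs N1·N3 = k·3441 and N2·N4 = k·1975 for one integer k, every count in [12, 96]; additionally prefer no 1:1 stage (N1 ≠ N2, N3 ≠ N4)
k = 1: N1·N3 = 3441 = 37·93, N2·N4 = 1975 = 25·79
achieved = 37·93/(25·79) = 3441/1975; |achieved − target| = 0 ≤ 3441/197500 ✓

N1=37 N2=25 N3=93 N4=79 achieved=3441/1975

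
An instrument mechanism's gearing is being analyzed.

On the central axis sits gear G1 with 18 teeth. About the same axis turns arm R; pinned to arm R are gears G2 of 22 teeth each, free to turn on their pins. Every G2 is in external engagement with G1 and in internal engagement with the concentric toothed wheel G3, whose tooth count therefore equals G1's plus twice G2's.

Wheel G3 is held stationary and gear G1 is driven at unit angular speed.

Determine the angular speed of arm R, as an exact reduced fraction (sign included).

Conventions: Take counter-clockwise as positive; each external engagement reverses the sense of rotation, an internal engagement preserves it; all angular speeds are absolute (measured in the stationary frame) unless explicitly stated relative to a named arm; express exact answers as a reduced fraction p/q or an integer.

topology: planetary set — G1 18T / G2 22T / G3 62T, arm = carrier (Willis)
ring teeth: 18 + 2·22 = 62
18(ω_sun−ω_arm) = −62(ω_ring−ω_arm),  ω_ring = 0, ω_sun = 1
18(1−ω_arm) = −62(0−ω_arm)  ⇒  80·ω_arm = 18  ⇒  ω_arm = 9/40
exact speed ratio = 9/40

9/40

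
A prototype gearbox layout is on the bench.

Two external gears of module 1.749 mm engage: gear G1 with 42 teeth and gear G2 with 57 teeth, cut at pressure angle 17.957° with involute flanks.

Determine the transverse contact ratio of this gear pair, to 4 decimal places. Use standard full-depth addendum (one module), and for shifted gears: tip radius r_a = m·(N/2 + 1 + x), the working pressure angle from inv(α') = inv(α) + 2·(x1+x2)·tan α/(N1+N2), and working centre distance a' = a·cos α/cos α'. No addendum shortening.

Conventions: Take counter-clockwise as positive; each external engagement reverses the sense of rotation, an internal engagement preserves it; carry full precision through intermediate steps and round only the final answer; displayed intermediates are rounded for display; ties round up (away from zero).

recognized (one external pair, fixed centres): single-mesh tooth geometry, m = 1.749, N1 = 42, N2 = 57
base radii: r_b1 = 34.939863, r_b2 = 47.418385
tip radii: r_a1 = 38.478000, r_a2 = 51.595500
no profile shift: α' = α, a' = a
action lengths: √(r_a1²−r_b1²) = 16.117148, √(r_a2²−r_b2²) = 20.336970
base pitch p_b = π·m·cos α = 5.226991
CR = (16.117148 + 20.336970 − 86.575500·sin 17.95700°)/5.226991 = 1.867732
contact ratio ≈ 1.8677

1.8677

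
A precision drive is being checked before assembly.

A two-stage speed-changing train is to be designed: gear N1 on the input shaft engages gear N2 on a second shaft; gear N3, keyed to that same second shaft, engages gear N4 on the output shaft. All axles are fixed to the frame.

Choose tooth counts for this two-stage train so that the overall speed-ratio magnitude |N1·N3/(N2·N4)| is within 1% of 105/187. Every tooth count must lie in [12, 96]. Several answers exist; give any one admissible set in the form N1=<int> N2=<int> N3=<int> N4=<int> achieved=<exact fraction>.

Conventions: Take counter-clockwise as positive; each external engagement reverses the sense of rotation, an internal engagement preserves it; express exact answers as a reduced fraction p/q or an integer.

topology: fixed-axis compound train — 2 stages, target 105/187
target = 105/187 in lowest terms: an exact hit needs N1·N3 = k·105 and N2·N4 = k·187 for one integer k, every count in [12, 96]; additionally prefer no 1:1 stage (N1 ≠ N2, N3 ≠ N4)
k = 1: no 1:1-free in-range split of k·105 and k·187 into factor pairs; take k = 2
k = 2: N1·N3 = 210 = 14·15, N2·N4 = 374 = 17·22
achieved = 14·15/(17·22) = 105/187; |achieved − target| = 0 ≤ 21/3740 ✓

N1=14 N2=17 N3=15 N4=22 achieved=105/187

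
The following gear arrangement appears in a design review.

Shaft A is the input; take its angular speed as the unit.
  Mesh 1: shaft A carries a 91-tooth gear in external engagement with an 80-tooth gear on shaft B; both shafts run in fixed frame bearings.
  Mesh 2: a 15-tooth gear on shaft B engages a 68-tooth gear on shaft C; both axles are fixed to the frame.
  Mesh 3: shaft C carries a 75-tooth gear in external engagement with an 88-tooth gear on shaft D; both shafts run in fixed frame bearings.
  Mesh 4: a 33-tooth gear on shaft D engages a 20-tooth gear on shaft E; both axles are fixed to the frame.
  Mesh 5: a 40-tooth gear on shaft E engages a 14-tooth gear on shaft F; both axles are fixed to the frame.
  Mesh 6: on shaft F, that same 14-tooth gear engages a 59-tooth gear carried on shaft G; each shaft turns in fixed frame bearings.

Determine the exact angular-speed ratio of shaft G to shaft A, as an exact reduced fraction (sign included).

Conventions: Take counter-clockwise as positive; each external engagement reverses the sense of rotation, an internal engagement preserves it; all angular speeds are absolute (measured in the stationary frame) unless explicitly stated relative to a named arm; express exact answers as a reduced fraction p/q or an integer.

61425/256768

class = fixed-axis compound train [6 meshes; 6 ratios multiply, 6 sense flips]
mesh 1 [91T→80T]: running ratio 91/80, sense −
mesh 2 [15T→68T]: running ratio 273/1088, sense +
mesh 3 [75T→88T]: running ratio 20475/95744, sense −
mesh 4 [33T→20T]: running ratio 12285/34816, sense +
mesh 5 [40T→14T]: running ratio 8775/8704, sense −
mesh 6 [14T→59T]: running ratio 61425/256768, sense +
ω_out/ω_in = 61425/256768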